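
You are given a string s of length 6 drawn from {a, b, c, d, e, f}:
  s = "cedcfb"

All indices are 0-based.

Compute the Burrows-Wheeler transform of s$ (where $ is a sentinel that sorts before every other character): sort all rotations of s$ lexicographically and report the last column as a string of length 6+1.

bf$decc

rank  rotation last
    0  $cedcfb  b
    1  b$cedcf  f
    2  cedcfb$  $
    3  cfb$ced  d
    4  dcfb$ce  e
    5  edcfb$c  c
    6  fb$cedc  c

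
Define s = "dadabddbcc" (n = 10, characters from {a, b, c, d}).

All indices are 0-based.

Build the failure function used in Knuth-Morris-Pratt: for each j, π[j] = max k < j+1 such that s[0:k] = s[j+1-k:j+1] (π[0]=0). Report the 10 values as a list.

π[0] = 0
j=1 s[j]='a': π[1]=0 (border '')
j=2 s[j]='d': π[2]=1 (border 'd')
j=3 s[j]='a': π[3]=2 (border 'da')
j=4 s[j]='b': k: 2→0; π[4]=0 (border '')
j=5 s[j]='d': π[5]=1 (border 'd')
j=6 s[j]='d': k: 1→0; π[6]=1 (border 'd')
j=7 s[j]='b': k: 1→0; π[7]=0 (border '')
j=8 s[j]='c': π[8]=0 (border '')
j=9 s[j]='c': π[9]=0 (border '')

[0, 0, 1, 2, 0, 1, 1, 0, 0, 0]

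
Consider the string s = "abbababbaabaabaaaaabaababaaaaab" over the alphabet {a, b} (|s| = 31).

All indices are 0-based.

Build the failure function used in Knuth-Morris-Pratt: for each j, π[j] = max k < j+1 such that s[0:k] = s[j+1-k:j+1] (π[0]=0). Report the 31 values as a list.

π[0] = 0
j=1 s[j]='b': π[1]=0 (border '')
j=2 s[j]='b': π[2]=0 (border '')
j=3 s[j]='a': π[3]=1 (border 'a')
j=4 s[j]='b': π[4]=2 (border 'ab')
j=5 s[j]='a': k: 2→0; π[5]=1 (border 'a')
j=6 s[j]='b': π[6]=2 (border 'ab')
j=7 s[j]='b': π[7]=3 (border 'abb')
j=8 s[j]='a': π[8]=4 (border 'abba')
j=9 s[j]='a': k: 4→1→0; π[9]=1 (border 'a')
j=10 s[j]='b': π[10]=2 (border 'ab')
j=11 s[j]='a': k: 2→0; π[11]=1 (border 'a')
j=12 s[j]='a': k: 1→0; π[12]=1 (border 'a')
j=13 s[j]='b': π[13]=2 (border 'ab')
j=14 s[j]='a': k: 2→0; π[14]=1 (border 'a')
j=15 s[j]='a': k: 1→0; π[15]=1 (border 'a')
j=16 s[j]='a': k: 1→0; π[16]=1 (border 'a')
j=17 s[j]='a': k: 1→0; π[17]=1 (border 'a')
j=18 s[j]='a': k: 1→0; π[18]=1 (border 'a')
j=19 s[j]='b': π[19]=2 (border 'ab')
j=20 s[j]='a': k: 2→0; π[20]=1 (border 'a')
j=21 s[j]='a': k: 1→0; π[21]=1 (border 'a')
j=22 s[j]='b': π[22]=2 (border 'ab')
j=23 s[j]='a': k: 2→0; π[23]=1 (border 'a')
j=24 s[j]='b': π[24]=2 (border 'ab')
j=25 s[j]='a': k: 2→0; π[25]=1 (border 'a')
j=26 s[j]='a': k: 1→0; π[26]=1 (border 'a')
j=27 s[j]='a': k: 1→0; π[27]=1 (border 'a')
j=28 s[j]='a': k: 1→0; π[28]=1 (border 'a')
j=29 s[j]='a': k: 1→0; π[29]=1 (border 'a')
j=30 s[j]='b': π[30]=2 (border 'ab')

[0, 0, 0, 1, 2, 1, 2, 3, 4, 1, 2, 1, 1, 2, 1, 1, 1, 1, 1, 2, 1, 1, 2, 1, 2, 1, 1, 1, 1, 1, 2]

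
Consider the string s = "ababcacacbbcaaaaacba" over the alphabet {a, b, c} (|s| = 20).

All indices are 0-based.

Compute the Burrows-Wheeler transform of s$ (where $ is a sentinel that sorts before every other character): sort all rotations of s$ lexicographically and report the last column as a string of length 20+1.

rank  rotation               last
    0  $ababcacacbbcaaaaacba  a
    1  a$ababcacacbbcaaaaacb  b
    2  aaaaacba$ababcacacbbc  c
    3  aaaacba$ababcacacbbca  a
    4  aaacba$ababcacacbbcaa  a
    5  aacba$ababcacacbbcaaa  a
    6  ababcacacbbcaaaaacba$  $
    7  abcacacbbcaaaaacba$ab  b
    8  acacbbcaaaaacba$ababc  c
    9  acba$ababcacacbbcaaaa  a
   10  acbbcaaaaacba$ababcac  c
   11  ba$ababcacacbbcaaaaac  c
   12  babcacacbbcaaaaacba$a  a
   13  bbcaaaaacba$ababcacac  c
   14  bcaaaaacba$ababcacacb  b
   15  bcacacbbcaaaaacba$aba  a
   16  caaaaacba$ababcacacbb  b
   17  cacacbbcaaaaacba$abab  b
   18  cacbbcaaaaacba$ababca  a
   19  cba$ababcacacbbcaaaaa  a
   20  cbbcaaaaacba$ababcaca  a

abcaaa$bcaccacbabbaaa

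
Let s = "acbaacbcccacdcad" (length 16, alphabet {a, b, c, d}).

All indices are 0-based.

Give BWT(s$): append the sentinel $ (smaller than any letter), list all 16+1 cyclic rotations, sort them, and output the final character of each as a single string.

rank  rotation           last
    0  $acbaacbcccacdcad  d
    1  aacbcccacdcad$acb  b
    2  acbaacbcccacdcad$  $
    3  acbcccacdcad$acba  a
    4  acdcad$acbaacbccc  c
    5  ad$acbaacbcccacdc  c
    6  baacbcccacdcad$ac  c
    7  bcccacdcad$acbaac  c
    8  cacdcad$acbaacbcc  c
    9  cad$acbaacbcccacd  d
   10  cbaacbcccacdcad$a  a
   11  cbcccacdcad$acbaa  a
   12  ccacdcad$acbaacbc  c
   13  cccacdcad$acbaacb  b
   14  cdcad$acbaacbccca  a
   15  d$acbaacbcccacdca  a
   16  dcad$acbaacbcccac  c

db$acccccdaacbaac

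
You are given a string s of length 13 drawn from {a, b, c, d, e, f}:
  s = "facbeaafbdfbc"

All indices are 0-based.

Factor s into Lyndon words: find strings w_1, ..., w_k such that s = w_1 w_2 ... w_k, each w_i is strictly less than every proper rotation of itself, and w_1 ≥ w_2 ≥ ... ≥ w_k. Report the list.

emit factor 1: 'f' (i=0, period=1)
emit factor 2: 'acbe' (i=1, period=4)
emit factor 3: 'aafbdfbc' (i=5, period=8)

["f", "acbe", "aafbdfbc"]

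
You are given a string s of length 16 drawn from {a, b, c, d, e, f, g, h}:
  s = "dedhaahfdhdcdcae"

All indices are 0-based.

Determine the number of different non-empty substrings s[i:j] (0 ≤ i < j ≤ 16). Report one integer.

124

rank | idx | suffix
   0 |   4 | aahfdhdcdcae
   1 |  14 | ae
   2 |   5 | ahfdhdcdcae
   3 |  13 | cae
   4 |  11 | cdcae
   5 |  12 | dcae
   6 |  10 | dcdcae
   7 |   0 | dedhaahfdhdcdcae
   8 |   2 | dhaahfdhdcdcae
   9 |   8 | dhdcdcae
  10 |  15 | e
  11 |   1 | edhaahfdhdcdcae
  12 |   7 | fdhdcdcae
  13 |   3 | haahfdhdcdcae
  14 |   9 | hdcdcae
  15 |   6 | hfdhdcdcae

SA = [4, 14, 5, 13, 11, 12, 10, 0, 2, 8, 15, 1, 7, 3, 9, 6]
rank  pair      lcp
   1  s[4:],s[14:]  1  'a'
   2  s[14:],s[5:]  1  'a'
   3  s[5:],s[13:]  0  ''
   4  s[13:],s[11:]  1  'c'
   5  s[11:],s[12:]  0  ''
   6  s[12:],s[10:]  2  'dc'
   7  s[10:],s[0:]  1  'd'
   8  s[0:],s[2:]  1  'd'
   9  s[2:],s[8:]  2  'dh'
  10  s[8:],s[15:]  0  ''
  11  s[15:],s[1:]  1  'e'
  12  s[1:],s[7:]  0  ''
  13  s[7:],s[3:]  0  ''
  14  s[3:],s[9:]  1  'h'
  15  s[9:],s[6:]  1  'h'

n(n+1)/2 = 16·17/2 = 136
Σ LCP = 0 + 1 + 1 + 0 + 1 + 0 + 2 + 1 + 1 + 2 + 0 + 1 + 0 + 0 + 1 + 1 = 12
distinct = 136 − 12 = 124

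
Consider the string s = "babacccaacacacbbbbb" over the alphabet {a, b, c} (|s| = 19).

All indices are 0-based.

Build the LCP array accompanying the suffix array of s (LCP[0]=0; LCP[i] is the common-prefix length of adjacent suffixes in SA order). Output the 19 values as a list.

rank→(start, suffix):
  0 → (7, 'aacacacbbbbb')
  1 → (1, 'abacccaacacacbbbbb')
  2 → (8, 'acacacbbbbb')
  3 → (10, 'acacbbbbb')
  4 → (12, 'acbbbbb')
  5 → (3, 'acccaacacacbbbbb')
  6 → (18, 'b')
  7 → (0, 'babacccaacacacbbbbb')
  8 → (2, 'bacccaacacacbbbbb')
  9 → (17, 'bb')
  10 → (16, 'bbb')
  11 → (15, 'bbbb')
  12 → (14, 'bbbbb')
  13 → (6, 'caacacacbbbbb')
  14 → (9, 'cacacbbbbb')
  15 → (11, 'cacbbbbb')
  16 → (13, 'cbbbbb')
  17 → (5, 'ccaacacacbbbbb')
  18 → (4, 'cccaacacacbbbbb')

SA = [7, 1, 8, 10, 12, 3, 18, 0, 2, 17, 16, 15, 14, 6, 9, 11, 13, 5, 4]
rank  pair      lcp
   1  s[7:],s[1:]  1  'a'
   2  s[1:],s[8:]  1  'a'
   3  s[8:],s[10:]  4  'acac'
   4  s[10:],s[12:]  2  'ac'
   5  s[12:],s[3:]  2  'ac'
   6  s[3:],s[18:]  0  ''
   7  s[18:],s[0:]  1  'b'
   8  s[0:],s[2:]  2  'ba'
   9  s[2:],s[17:]  1  'b'
  10  s[17:],s[16:]  2  'bb'
  11  s[16:],s[15:]  3  'bbb'
  12  s[15:],s[14:]  4  'bbbb'
  13  s[14:],s[6:]  0  ''
  14  s[6:],s[9:]  2  'ca'
  15  s[9:],s[11:]  3  'cac'
  16  s[11:],s[13:]  1  'c'
  17  s[13:],s[5:]  1  'c'
  18  s[5:],s[4:]  2  'cc'

[0, 1, 1, 4, 2, 2, 0, 1, 2, 1, 2, 3, 4, 0, 2, 3, 1, 1, 2]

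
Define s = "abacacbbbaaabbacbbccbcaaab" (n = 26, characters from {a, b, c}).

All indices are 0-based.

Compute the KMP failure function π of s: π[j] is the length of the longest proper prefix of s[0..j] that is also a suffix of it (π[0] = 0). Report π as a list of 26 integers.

[0, 0, 1, 0, 1, 0, 0, 0, 0, 1, 1, 1, 2, 0, 1, 0, 0, 0, 0, 0, 0, 0, 1, 1, 1, 2]

π[0] = 0
j=1 s[j]='b': π[1]=0 (border '')
j=2 s[j]='a': π[2]=1 (border 'a')
j=3 s[j]='c': k: 1→0; π[3]=0 (border '')
j=4 s[j]='a': π[4]=1 (border 'a')
j=5 s[j]='c': k: 1→0; π[5]=0 (border '')
j=6 s[j]='b': π[6]=0 (border '')
j=7 s[j]='b': π[7]=0 (border '')
j=8 s[j]='b': π[8]=0 (border '')
j=9 s[j]='a': π[9]=1 (border 'a')
j=10 s[j]='a': k: 1→0; π[10]=1 (border 'a')
j=11 s[j]='a': k: 1→0; π[11]=1 (border 'a')
j=12 s[j]='b': π[12]=2 (border 'ab')
j=13 s[j]='b': k: 2→0; π[13]=0 (border '')
j=14 s[j]='a': π[14]=1 (border 'a')
j=15 s[j]='c': k: 1→0; π[15]=0 (border '')
j=16 s[j]='b': π[16]=0 (border '')
j=17 s[j]='b': π[17]=0 (border '')
j=18 s[j]='c': π[18]=0 (border '')
j=19 s[j]='c': π[19]=0 (border '')
j=20 s[j]='b': π[20]=0 (border '')
j=21 s[j]='c': π[21]=0 (border '')
j=22 s[j]='a': π[22]=1 (border 'a')
j=23 s[j]='a': k: 1→0; π[23]=1 (border 'a')
j=24 s[j]='a': k: 1→0; π[24]=1 (border 'a')
j=25 s[j]='b': π[25]=2 (border 'ab')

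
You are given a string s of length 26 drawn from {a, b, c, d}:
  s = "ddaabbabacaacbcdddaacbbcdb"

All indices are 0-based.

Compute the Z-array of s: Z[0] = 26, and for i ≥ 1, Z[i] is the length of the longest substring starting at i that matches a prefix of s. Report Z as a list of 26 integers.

[26, 1, 0, 0, 0, 0, 0, 0, 0, 0, 0, 0, 0, 0, 0, 2, 4, 1, 0, 0, 0, 0, 0, 0, 1, 0]

Z[0]=26
i=1: outside box; Z[1]=1 scan→box=[1,2)
i=2: outside box; Z[2]=0
i=3: outside box; Z[3]=0
i=4: outside box; Z[4]=0
i=5: outside box; Z[5]=0
i=6: outside box; Z[6]=0
i=7: outside box; Z[7]=0
i=8: outside box; Z[8]=0
i=9: outside box; Z[9]=0
i=10: outside box; Z[10]=0
i=11: outside box; Z[11]=0
i=12: outside box; Z[12]=0
i=13: outside box; Z[13]=0
i=14: outside box; Z[14]=0
i=15: outside box; Z[15]=2 scan→box=[15,17)
i=16: min(r-i=1, Z[1]=1)=1; Z[16]=4 scan→box=[16,20)
i=17: min(r-i=3, Z[1]=1)=1; Z[17]=1
i=18: min(r-i=2, Z[2]=0)=0; Z[18]=0
i=19: min(r-i=1, Z[3]=0)=0; Z[19]=0
i=20: outside box; Z[20]=0
i=21: outside box; Z[21]=0
i=22: outside box; Z[22]=0
i=23: outside box; Z[23]=0
i=24: outside box; Z[24]=1 scan→box=[24,25)
i=25: outside box; Z[25]=0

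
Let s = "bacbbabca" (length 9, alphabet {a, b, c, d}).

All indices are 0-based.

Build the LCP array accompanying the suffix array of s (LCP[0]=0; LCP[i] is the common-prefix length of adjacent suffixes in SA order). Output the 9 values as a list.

[0, 1, 1, 0, 2, 1, 1, 0, 1]

sorted suffixes:
  #0 SA[0]=8  'a'
  #1 SA[1]=5  'abca'
  #2 SA[2]=1  'acbbabca'
  #3 SA[3]=4  'babca'
  #4 SA[4]=0  'bacbbabca'
  #5 SA[5]=3  'bbabca'
  #6 SA[6]=6  'bca'
  #7 SA[7]=7  'ca'
  #8 SA[8]=2  'cbbabca'

SA = [8, 5, 1, 4, 0, 3, 6, 7, 2]
i: (SA[i-1],SA[i]) lcp shared
  1: (8,5) 1 'a'
  2: (5,1) 1 'a'
  3: (1,4) 0 ''
  4: (4,0) 2 'ba'
  5: (0,3) 1 'b'
  6: (3,6) 1 'b'
  7: (6,7) 0 ''
  8: (7,2) 1 'c'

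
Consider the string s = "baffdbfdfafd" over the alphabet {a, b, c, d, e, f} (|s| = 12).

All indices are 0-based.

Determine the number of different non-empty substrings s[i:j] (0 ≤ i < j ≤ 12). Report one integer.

67

sorted suffixes:
  #0 SA[0]=9  'afd'
  #1 SA[1]=1  'affdbfdfafd'
  #2 SA[2]=0  'baffdbfdfafd'
  #3 SA[3]=5  'bfdfafd'
  #4 SA[4]=11  'd'
  #5 SA[5]=4  'dbfdfafd'
  #6 SA[6]=7  'dfafd'
  #7 SA[7]=8  'fafd'
  #8 SA[8]=10  'fd'
  #9 SA[9]=3  'fdbfdfafd'
  #10 SA[10]=6  'fdfafd'
  #11 SA[11]=2  'ffdbfdfafd'

SA = [9, 1, 0, 5, 11, 4, 7, 8, 10, 3, 6, 2]
[i] adj suffixes → lcp
  [1] 9/1 → 2 ('af')
  [2] 1/0 → 0 ('')
  [3] 0/5 → 1 ('b')
  [4] 5/11 → 0 ('')
  [5] 11/4 → 1 ('d')
  [6] 4/7 → 1 ('d')
  [7] 7/8 → 0 ('')
  [8] 8/10 → 1 ('f')
  [9] 10/3 → 2 ('fd')
  [10] 3/6 → 2 ('fd')
  [11] 6/2 → 1 ('f')

n(n+1)/2 = 12·13/2 = 78
Σ LCP = 0 + 2 + 0 + 1 + 0 + 1 + 1 + 0 + 1 + 2 + 2 + 1 = 11
distinct = 78 − 11 = 67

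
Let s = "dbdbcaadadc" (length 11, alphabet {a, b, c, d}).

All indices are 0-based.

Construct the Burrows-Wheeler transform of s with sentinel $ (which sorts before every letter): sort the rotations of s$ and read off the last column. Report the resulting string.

ccaddddbab$a

rank  rotation      last
    0  $dbdbcaadadc  c
    1  aadadc$dbdbc  c
    2  adadc$dbdbca  a
    3  adc$dbdbcaad  d
    4  bcaadadc$dbd  d
    5  bdbcaadadc$d  d
    6  c$dbdbcaadad  d
    7  caadadc$dbdb  b
    8  dadc$dbdbcaa  a
    9  dbcaadadc$db  b
   10  dbdbcaadadc$  $
   11  dc$dbdbcaada  a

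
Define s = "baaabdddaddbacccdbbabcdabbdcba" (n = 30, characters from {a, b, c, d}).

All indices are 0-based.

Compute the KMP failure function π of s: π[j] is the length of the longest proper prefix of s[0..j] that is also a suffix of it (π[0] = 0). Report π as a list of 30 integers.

[0, 0, 0, 0, 1, 0, 0, 0, 0, 0, 0, 1, 2, 0, 0, 0, 0, 1, 1, 2, 1, 0, 0, 0, 1, 1, 0, 0, 1, 2]

π[0] = 0
j=1 s[j]='a': π[1]=0 (border '')
j=2 s[j]='a': π[2]=0 (border '')
j=3 s[j]='a': π[3]=0 (border '')
j=4 s[j]='b': π[4]=1 (border 'b')
j=5 s[j]='d': k: 1→0; π[5]=0 (border '')
j=6 s[j]='d': π[6]=0 (border '')
j=7 s[j]='d': π[7]=0 (border '')
j=8 s[j]='a': π[8]=0 (border '')
j=9 s[j]='d': π[9]=0 (border '')
j=10 s[j]='d': π[10]=0 (border '')
j=11 s[j]='b': π[11]=1 (border 'b')
j=12 s[j]='a': π[12]=2 (border 'ba')
j=13 s[j]='c': k: 2→0; π[13]=0 (border '')
j=14 s[j]='c': π[14]=0 (border '')
j=15 s[j]='c': π[15]=0 (border '')
j=16 s[j]='d': π[16]=0 (border '')
j=17 s[j]='b': π[17]=1 (border 'b')
j=18 s[j]='b': k: 1→0; π[18]=1 (border 'b')
j=19 s[j]='a': π[19]=2 (border 'ba')
j=20 s[j]='b': k: 2→0; π[20]=1 (border 'b')
j=21 s[j]='c': k: 1→0; π[21]=0 (border '')
j=22 s[j]='d': π[22]=0 (border '')
j=23 s[j]='a': π[23]=0 (border '')
j=24 s[j]='b': π[24]=1 (border 'b')
j=25 s[j]='b': k: 1→0; π[25]=1 (border 'b')
j=26 s[j]='d': k: 1→0; π[26]=0 (border '')
j=27 s[j]='c': π[27]=0 (border '')
j=28 s[j]='b': π[28]=1 (border 'b')
j=29 s[j]='a': π[29]=2 (border 'ba')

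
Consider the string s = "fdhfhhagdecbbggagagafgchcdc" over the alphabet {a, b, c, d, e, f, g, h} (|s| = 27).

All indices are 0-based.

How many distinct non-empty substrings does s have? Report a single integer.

rank | idx | suffix
   0 |  19 | afgchcdc
   1 |  17 | agafgchcdc
   2 |  15 | agagafgchcdc
   3 |   6 | agdecbbggagagafgchcdc
   4 |  11 | bbggagagafgchcdc
   5 |  12 | bggagagafgchcdc
   6 |  26 | c
   7 |  10 | cbbggagagafgchcdc
   8 |  24 | cdc
   9 |  22 | chcdc
  10 |  25 | dc
  11 |   8 | decbbggagagafgchcdc
  12 |   1 | dhfhhagdecbbggagagafgchcdc
  13 |   9 | ecbbggagagafgchcdc
  14 |   0 | fdhfhhagdecbbggagagafgchcdc
  15 |  20 | fgchcdc
  16 |   3 | fhhagdecbbggagagafgchcdc
  17 |  18 | gafgchcdc
  18 |  16 | gagafgchcdc
  19 |  14 | gagagafgchcdc
  20 |  21 | gchcdc
  21 |   7 | gdecbbggagagafgchcdc
  22 |  13 | ggagagafgchcdc
  23 |   5 | hagdecbbggagagafgchcdc
  24 |  23 | hcdc
  25 |   2 | hfhhagdecbbggagagafgchcdc
  26 |   4 | hhagdecbbggagagafgchcdc

SA = [19, 17, 15, 6, 11, 12, 26, 10, 24, 22, 25, 8, 1, 9, 0, 20, 3, 18, 16, 14, 21, 7, 13, 5, 23, 2, 4]
i: (SA[i-1],SA[i]) lcp shared
  1: (19,17) 1 'a'
  2: (17,15) 3 'aga'
  3: (15,6) 2 'ag'
  4: (6,11) 0 ''
  5: (11,12) 1 'b'
  6: (12,26) 0 ''
  7: (26,10) 1 'c'
  8: (10,24) 1 'c'
  9: (24,22) 1 'c'
  10: (22,25) 0 ''
  11: (25,8) 1 'd'
  12: (8,1) 1 'd'
  13: (1,9) 0 ''
  14: (9,0) 0 ''
  15: (0,20) 1 'f'
  16: (20,3) 1 'f'
  17: (3,18) 0 ''
  18: (18,16) 2 'ga'
  19: (16,14) 4 'gaga'
  20: (14,21) 1 'g'
  21: (21,7) 1 'g'
  22: (7,13) 1 'g'
  23: (13,5) 0 ''
  24: (5,23) 1 'h'
  25: (23,2) 1 'h'
  26: (2,4) 1 'h'

n(n+1)/2 = 27·28/2 = 378
Σ LCP = 0 + 1 + 3 + 2 + 0 + 1 + 0 + 1 + 1 + 1 + 0 + 1 + 1 + 0 + 0 + 1 + 1 + 0 + 2 + 4 + 1 + 1 + 1 + 0 + 1 + 1 + 1 = 26
distinct = 378 − 26 = 352

352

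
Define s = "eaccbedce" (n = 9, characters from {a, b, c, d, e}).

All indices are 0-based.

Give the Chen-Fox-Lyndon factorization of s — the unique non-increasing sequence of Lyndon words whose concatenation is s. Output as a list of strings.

["e", "accbedce"]

emit factor 1: 'e' (i=0, period=1)
emit factor 2: 'accbedce' (i=1, period=8)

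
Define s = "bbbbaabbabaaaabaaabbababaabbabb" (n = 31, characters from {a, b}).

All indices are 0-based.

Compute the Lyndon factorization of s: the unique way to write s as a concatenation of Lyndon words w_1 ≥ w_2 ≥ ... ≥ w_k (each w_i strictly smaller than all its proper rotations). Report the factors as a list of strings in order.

["b", "b", "b", "b", "aabbab", "aaaabaaabbababaabbabb"]

emit factor 1: 'b' (i=0, period=1)
emit factor 2: 'b' (i=1, period=1)
emit factor 3: 'b' (i=2, period=1)
emit factor 4: 'b' (i=3, period=1)
emit factor 5: 'aabbab' (i=4, period=6)
emit factor 6: 'aaaabaaabbababaabbabb' (i=10, period=21)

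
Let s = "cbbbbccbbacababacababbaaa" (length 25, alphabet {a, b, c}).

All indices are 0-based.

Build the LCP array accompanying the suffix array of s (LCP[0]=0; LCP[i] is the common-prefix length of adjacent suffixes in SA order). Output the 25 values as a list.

sorted suffixes:
  #0 SA[0]=24  'a'
  #1 SA[1]=23  'aa'
  #2 SA[2]=22  'aaa'
  #3 SA[3]=11  'ababacababbaaa'
  #4 SA[4]=17  'ababbaaa'
  #5 SA[5]=13  'abacababbaaa'
  #6 SA[6]=19  'abbaaa'
  #7 SA[7]=9  'acababacababbaaa'
  #8 SA[8]=15  'acababbaaa'
  #9 SA[9]=21  'baaa'
  #10 SA[10]=12  'babacababbaaa'
  #11 SA[11]=18  'babbaaa'
  #12 SA[12]=8  'bacababacababbaaa'
  #13 SA[13]=14  'bacababbaaa'
  #14 SA[14]=20  'bbaaa'
  #15 SA[15]=7  'bbacababacababbaaa'
  #16 SA[16]=1  'bbbbccbbacababacababbaaa'
  #17 SA[17]=2  'bbbccbbacababacababbaaa'
  #18 SA[18]=3  'bbccbbacababacababbaaa'
  #19 SA[19]=4  'bccbbacababacababbaaa'
  #20 SA[20]=10  'cababacababbaaa'
  #21 SA[21]=16  'cababbaaa'
  #22 SA[22]=6  'cbbacababacababbaaa'
  #23 SA[23]=0  'cbbbbccbbacababacababbaaa'
  #24 SA[24]=5  'ccbbacababacababbaaa'

SA = [24, 23, 22, 11, 17, 13, 19, 9, 15, 21, 12, 18, 8, 14, 20, 7, 1, 2, 3, 4, 10, 16, 6, 0, 5]
[i] adj suffixes → lcp
  [1] 24/23 → 1 ('a')
  [2] 23/22 → 2 ('aa')
  [3] 22/11 → 1 ('a')
  [4] 11/17 → 4 ('abab')
  [5] 17/13 → 3 ('aba')
  [6] 13/19 → 2 ('ab')
  [7] 19/9 → 1 ('a')
  [8] 9/15 → 6 ('acabab')
  [9] 15/21 → 0 ('')
  [10] 21/12 → 2 ('ba')
  [11] 12/18 → 3 ('bab')
  [12] 18/8 → 2 ('ba')
  [13] 8/14 → 7 ('bacabab')
  [14] 14/20 → 1 ('b')
  [15] 20/7 → 3 ('bba')
  [16] 7/1 → 2 ('bb')
  [17] 1/2 → 3 ('bbb')
  [18] 2/3 → 2 ('bb')
  [19] 3/4 → 1 ('b')
  [20] 4/10 → 0 ('')
  [21] 10/16 → 5 ('cabab')
  [22] 16/6 → 1 ('c')
  [23] 6/0 → 3 ('cbb')
  [24] 0/5 → 1 ('c')

[0, 1, 2, 1, 4, 3, 2, 1, 6, 0, 2, 3, 2, 7, 1, 3, 2, 3, 2, 1, 0, 5, 1, 3, 1]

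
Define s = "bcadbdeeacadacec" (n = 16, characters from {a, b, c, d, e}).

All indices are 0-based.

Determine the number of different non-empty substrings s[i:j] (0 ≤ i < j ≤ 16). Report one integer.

rank | idx | suffix
   0 |   8 | acadacec
   1 |  12 | acec
   2 |  10 | adacec
   3 |   2 | adbdeeacadacec
   4 |   0 | bcadbdeeacadacec
   5 |   4 | bdeeacadacec
   6 |  15 | c
   7 |   9 | cadacec
   8 |   1 | cadbdeeacadacec
   9 |  13 | cec
  10 |  11 | dacec
  11 |   3 | dbdeeacadacec
  12 |   5 | deeacadacec
  13 |   7 | eacadacec
  14 |  14 | ec
  15 |   6 | eeacadacec

SA = [8, 12, 10, 2, 0, 4, 15, 9, 1, 13, 11, 3, 5, 7, 14, 6]
rank  pair      lcp
   1  s[8:],s[12:]  2  'ac'
   2  s[12:],s[10:]  1  'a'
   3  s[10:],s[2:]  2  'ad'
   4  s[2:],s[0:]  0  ''
   5  s[0:],s[4:]  1  'b'
   6  s[4:],s[15:]  0  ''
   7  s[15:],s[9:]  1  'c'
   8  s[9:],s[1:]  3  'cad'
   9  s[1:],s[13:]  1  'c'
  10  s[13:],s[11:]  0  ''
  11  s[11:],s[3:]  1  'd'
  12  s[3:],s[5:]  1  'd'
  13  s[5:],s[7:]  0  ''
  14  s[7:],s[14:]  1  'e'
  15  s[14:],s[6:]  1  'e'

n(n+1)/2 = 16·17/2 = 136
Σ LCP = 0 + 2 + 1 + 2 + 0 + 1 + 0 + 1 + 3 + 1 + 0 + 1 + 1 + 0 + 1 + 1 = 15
distinct = 136 − 15 = 121

121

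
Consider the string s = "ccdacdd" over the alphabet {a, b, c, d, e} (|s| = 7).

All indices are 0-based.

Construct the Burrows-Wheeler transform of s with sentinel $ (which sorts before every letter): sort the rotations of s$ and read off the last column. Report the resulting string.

rank  rotation  last
    0  $ccdacdd  d
    1  acdd$ccd  d
    2  ccdacdd$  $
    3  cdacdd$c  c
    4  cdd$ccda  a
    5  d$ccdacd  d
    6  dacdd$cc  c
    7  dd$ccdac  c

dd$cadcc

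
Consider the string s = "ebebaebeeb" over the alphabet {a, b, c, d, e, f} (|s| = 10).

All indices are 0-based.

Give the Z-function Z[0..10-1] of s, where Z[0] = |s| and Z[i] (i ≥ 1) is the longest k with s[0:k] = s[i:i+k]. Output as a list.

Z[0]=10
i=1: i≥r, start 0; Z[1]=0
i=2: i≥r, start 0; Z[2]=2 grow→box=[2,4)
i=3: min(r-i=1, Z[1]=0)=0; Z[3]=0
i=4: i≥r, start 0; Z[4]=0
i=5: i≥r, start 0; Z[5]=3 grow→box=[5,8)
i=6: min(r-i=2, Z[1]=0)=0; Z[6]=0
i=7: min(r-i=1, Z[2]=2)=1; Z[7]=1
i=8: i≥r, start 0; Z[8]=2 grow→box=[8,10)
i=9: min(r-i=1, Z[1]=0)=0; Z[9]=0

[10, 0, 2, 0, 0, 3, 0, 1, 2, 0]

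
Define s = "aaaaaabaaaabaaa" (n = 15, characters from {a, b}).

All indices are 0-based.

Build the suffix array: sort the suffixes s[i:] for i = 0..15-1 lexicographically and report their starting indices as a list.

sorted suffixes:
  #0 SA[0]=14  'a'
  #1 SA[1]=13  'aa'
  #2 SA[2]=12  'aaa'
  #3 SA[3]=0  'aaaaaabaaaabaaa'
  #4 SA[4]=1  'aaaaabaaaabaaa'
  #5 SA[5]=7  'aaaabaaa'
  #6 SA[6]=2  'aaaabaaaabaaa'
  #7 SA[7]=8  'aaabaaa'
  #8 SA[8]=3  'aaabaaaabaaa'
  #9 SA[9]=9  'aabaaa'
  #10 SA[10]=4  'aabaaaabaaa'
  #11 SA[11]=10  'abaaa'
  #12 SA[12]=5  'abaaaabaaa'
  #13 SA[13]=11  'baaa'
  #14 SA[14]=6  'baaaabaaa'

[14, 13, 12, 0, 1, 7, 2, 8, 3, 9, 4, 10, 5, 11, 6]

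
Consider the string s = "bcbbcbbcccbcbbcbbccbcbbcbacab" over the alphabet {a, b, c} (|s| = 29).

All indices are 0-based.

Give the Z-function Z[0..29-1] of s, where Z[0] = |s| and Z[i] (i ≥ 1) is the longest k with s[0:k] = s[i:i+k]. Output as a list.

[29, 0, 1, 5, 0, 1, 2, 0, 0, 0, 9, 0, 1, 5, 0, 1, 2, 0, 0, 6, 0, 1, 3, 0, 1, 0, 0, 0, 1]

Z[0]=29
i=1: i≥r, start 0; Z[1]=0
i=2: i≥r, start 0; Z[2]=1 scan→box=[2,3)
i=3: i≥r, start 0; Z[3]=5 scan→box=[3,8)
i=4: min(r-i=4, Z[1]=0)=0; Z[4]=0
i=5: min(r-i=3, Z[2]=1)=1; Z[5]=1
i=6: min(r-i=2, Z[3]=5)=2; Z[6]=2
i=7: min(r-i=1, Z[4]=0)=0; Z[7]=0
i=8: i≥r, start 0; Z[8]=0
i=9: i≥r, start 0; Z[9]=0
i=10: i≥r, start 0; Z[10]=9 scan→box=[10,19)
i=11: min(r-i=8, Z[1]=0)=0; Z[11]=0
i=12: min(r-i=7, Z[2]=1)=1; Z[12]=1
i=13: min(r-i=6, Z[3]=5)=5; Z[13]=5
i=14: min(r-i=5, Z[4]=0)=0; Z[14]=0
i=15: min(r-i=4, Z[5]=1)=1; Z[15]=1
i=16: min(r-i=3, Z[6]=2)=2; Z[16]=2
i=17: min(r-i=2, Z[7]=0)=0; Z[17]=0
i=18: min(r-i=1, Z[8]=0)=0; Z[18]=0
i=19: i≥r, start 0; Z[19]=6 scan→box=[19,25)
i=20: min(r-i=5, Z[1]=0)=0; Z[20]=0
i=21: min(r-i=4, Z[2]=1)=1; Z[21]=1
i=22: min(r-i=3, Z[3]=5)=3; Z[22]=3
i=23: min(r-i=2, Z[4]=0)=0; Z[23]=0
i=24: min(r-i=1, Z[5]=1)=1; Z[24]=1
i=25: i≥r, start 0; Z[25]=0
i=26: i≥r, start 0; Z[26]=0
i=27: i≥r, start 0; Z[27]=0
i=28: i≥r, start 0; Z[28]=1 scan→box=[28,29)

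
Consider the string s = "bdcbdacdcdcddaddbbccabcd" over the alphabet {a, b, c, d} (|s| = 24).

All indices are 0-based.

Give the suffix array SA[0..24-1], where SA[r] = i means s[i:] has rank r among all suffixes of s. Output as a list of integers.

rank | idx | suffix
   0 |  20 | abcd
   1 |   5 | acdcdcddaddbbccabcd
   2 |  13 | addbbccabcd
   3 |  16 | bbccabcd
   4 |  17 | bccabcd
   5 |  21 | bcd
   6 |   3 | bdacdcdcddaddbbccabcd
   7 |   0 | bdcbdacdcdcddaddbbccabcd
   8 |  19 | cabcd
   9 |   2 | cbdacdcdcddaddbbccabcd
  10 |  18 | ccabcd
  11 |  22 | cd
  12 |   6 | cdcdcddaddbbccabcd
  13 |   8 | cdcddaddbbccabcd
  14 |  10 | cddaddbbccabcd
  15 |  23 | d
  16 |   4 | dacdcdcddaddbbccabcd
  17 |  12 | daddbbccabcd
  18 |  15 | dbbccabcd
  19 |   1 | dcbdacdcdcddaddbbccabcd
  20 |   7 | dcdcddaddbbccabcd
  21 |   9 | dcddaddbbccabcd
  22 |  11 | ddaddbbccabcd
  23 |  14 | ddbbccabcd

[20, 5, 13, 16, 17, 21, 3, 0, 19, 2, 18, 22, 6, 8, 10, 23, 4, 12, 15, 1, 7, 9, 11, 14]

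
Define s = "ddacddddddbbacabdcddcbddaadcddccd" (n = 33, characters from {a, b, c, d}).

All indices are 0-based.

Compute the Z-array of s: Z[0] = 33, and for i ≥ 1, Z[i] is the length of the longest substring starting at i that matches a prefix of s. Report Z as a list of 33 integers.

Z[0]=33
i=1: outside box; Z[1]=1 scan→box=[1,2)
i=2: outside box; Z[2]=0
i=3: outside box; Z[3]=0
i=4: outside box; Z[4]=2 scan→box=[4,6)
i=5: min(r-i=1, Z[1]=1)=1; Z[5]=2 scan→box=[5,7)
i=6: min(r-i=1, Z[1]=1)=1; Z[6]=2 scan→box=[6,8)
i=7: min(r-i=1, Z[1]=1)=1; Z[7]=2 scan→box=[7,9)
i=8: min(r-i=1, Z[1]=1)=1; Z[8]=2 scan→box=[8,10)
i=9: min(r-i=1, Z[1]=1)=1; Z[9]=1
i=10: outside box; Z[10]=0
i=11: outside box; Z[11]=0
i=12: outside box; Z[12]=0
i=13: outside box; Z[13]=0
i=14: outside box; Z[14]=0
i=15: outside box; Z[15]=0
i=16: outside box; Z[16]=1 scan→box=[16,17)
i=17: outside box; Z[17]=0
i=18: outside box; Z[18]=2 scan→box=[18,20)
i=19: min(r-i=1, Z[1]=1)=1; Z[19]=1
i=20: outside box; Z[20]=0
i=21: outside box; Z[21]=0
i=22: outside box; Z[22]=3 scan→box=[22,25)
i=23: min(r-i=2, Z[1]=1)=1; Z[23]=1
i=24: min(r-i=1, Z[2]=0)=0; Z[24]=0
i=25: outside box; Z[25]=0
i=26: outside box; Z[26]=1 scan→box=[26,27)
i=27: outside box; Z[27]=0
i=28: outside box; Z[28]=2 scan→box=[28,30)
i=29: min(r-i=1, Z[1]=1)=1; Z[29]=1
i=30: outside box; Z[30]=0
i=31: outside box; Z[31]=0
i=32: outside box; Z[32]=1 scan→box=[32,33)

[33, 1, 0, 0, 2, 2, 2, 2, 2, 1, 0, 0, 0, 0, 0, 0, 1, 0, 2, 1, 0, 0, 3, 1, 0, 0, 1, 0, 2, 1, 0, 0, 1]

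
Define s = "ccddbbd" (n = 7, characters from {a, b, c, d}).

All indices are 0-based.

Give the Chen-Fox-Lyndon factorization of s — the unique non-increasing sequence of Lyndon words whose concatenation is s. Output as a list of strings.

emit factor 1: 'ccdd' (i=0, period=4)
emit factor 2: 'bbd' (i=4, period=3)

["ccdd", "bbd"]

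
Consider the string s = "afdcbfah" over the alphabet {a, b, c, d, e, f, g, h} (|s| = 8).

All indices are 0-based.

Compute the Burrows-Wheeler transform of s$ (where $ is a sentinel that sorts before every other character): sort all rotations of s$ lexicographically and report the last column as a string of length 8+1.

rank  rotation   last
    0  $afdcbfah  h
    1  afdcbfah$  $
    2  ah$afdcbf  f
    3  bfah$afdc  c
    4  cbfah$afd  d
    5  dcbfah$af  f
    6  fah$afdcb  b
    7  fdcbfah$a  a
    8  h$afdcbfa  a

h$fcdfbaa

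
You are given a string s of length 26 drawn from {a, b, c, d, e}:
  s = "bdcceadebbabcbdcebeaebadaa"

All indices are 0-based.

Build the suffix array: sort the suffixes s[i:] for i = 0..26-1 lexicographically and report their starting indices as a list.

rank→(start, suffix):
  0 → (25, 'a')
  1 → (24, 'aa')
  2 → (10, 'abcbdcebeaebadaa')
  3 → (22, 'adaa')
  4 → (5, 'adebbabcbdcebeaebadaa')
  5 → (19, 'aebadaa')
  6 → (9, 'babcbdcebeaebadaa')
  7 → (21, 'badaa')
  8 → (8, 'bbabcbdcebeaebadaa')
  9 → (11, 'bcbdcebeaebadaa')
  10 → (0, 'bdcceadebbabcbdcebeaebadaa')
  11 → (13, 'bdcebeaebadaa')
  12 → (17, 'beaebadaa')
  13 → (12, 'cbdcebeaebadaa')
  14 → (2, 'cceadebbabcbdcebeaebadaa')
  15 → (3, 'ceadebbabcbdcebeaebadaa')
  16 → (15, 'cebeaebadaa')
  17 → (23, 'daa')
  18 → (1, 'dcceadebbabcbdcebeaebadaa')
  19 → (14, 'dcebeaebadaa')
  20 → (6, 'debbabcbdcebeaebadaa')
  21 → (4, 'eadebbabcbdcebeaebadaa')
  22 → (18, 'eaebadaa')
  23 → (20, 'ebadaa')
  24 → (7, 'ebbabcbdcebeaebadaa')
  25 → (16, 'ebeaebadaa')

[25, 24, 10, 22, 5, 19, 9, 21, 8, 11, 0, 13, 17, 12, 2, 3, 15, 23, 1, 14, 6, 4, 18, 20, 7, 16]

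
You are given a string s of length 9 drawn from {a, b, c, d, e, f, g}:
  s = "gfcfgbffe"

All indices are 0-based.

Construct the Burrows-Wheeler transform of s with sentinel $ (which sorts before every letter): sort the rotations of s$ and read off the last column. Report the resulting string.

rank  rotation    last
    0  $gfcfgbffe  e
    1  bffe$gfcfg  g
    2  cfgbffe$gf  f
    3  e$gfcfgbff  f
    4  fcfgbffe$g  g
    5  fe$gfcfgbf  f
    6  ffe$gfcfgb  b
    7  fgbffe$gfc  c
    8  gbffe$gfcf  f
    9  gfcfgbffe$  $

egffgfbcf$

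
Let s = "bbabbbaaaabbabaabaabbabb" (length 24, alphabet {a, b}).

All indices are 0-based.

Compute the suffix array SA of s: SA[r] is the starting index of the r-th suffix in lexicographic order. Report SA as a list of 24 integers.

[6, 7, 14, 8, 17, 12, 15, 21, 9, 18, 2, 23, 5, 13, 16, 11, 20, 1, 22, 4, 10, 19, 0, 3]

sorted suffixes:
  #0 SA[0]=6  'aaaabbabaabaabbabb'
  #1 SA[1]=7  'aaabbabaabaabbabb'
  #2 SA[2]=14  'aabaabbabb'
  #3 SA[3]=8  'aabbabaabaabbabb'
  #4 SA[4]=17  'aabbabb'
  #5 SA[5]=12  'abaabaabbabb'
  #6 SA[6]=15  'abaabbabb'
  #7 SA[7]=21  'abb'
  #8 SA[8]=9  'abbabaabaabbabb'
  #9 SA[9]=18  'abbabb'
  #10 SA[10]=2  'abbbaaaabbabaabaabbabb'
  #11 SA[11]=23  'b'
  #12 SA[12]=5  'baaaabbabaabaabbabb'
  #13 SA[13]=13  'baabaabbabb'
  #14 SA[14]=16  'baabbabb'
  #15 SA[15]=11  'babaabaabbabb'
  #16 SA[16]=20  'babb'
  #17 SA[17]=1  'babbbaaaabbabaabaabbabb'
  #18 SA[18]=22  'bb'
  #19 SA[19]=4  'bbaaaabbabaabaabbabb'
  #20 SA[20]=10  'bbabaabaabbabb'
  #21 SA[21]=19  'bbabb'
  #22 SA[22]=0  'bbabbbaaaabbabaabaabbabb'
  #23 SA[23]=3  'bbbaaaabbabaabaabbabb'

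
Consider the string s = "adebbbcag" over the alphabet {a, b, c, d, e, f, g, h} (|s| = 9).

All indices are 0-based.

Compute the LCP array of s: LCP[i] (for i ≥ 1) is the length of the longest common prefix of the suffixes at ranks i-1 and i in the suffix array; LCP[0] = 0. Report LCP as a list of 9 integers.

rank | idx | suffix
   0 |   0 | adebbbcag
   1 |   7 | ag
   2 |   3 | bbbcag
   3 |   4 | bbcag
   4 |   5 | bcag
   5 |   6 | cag
   6 |   1 | debbbcag
   7 |   2 | ebbbcag
   8 |   8 | g

SA = [0, 7, 3, 4, 5, 6, 1, 2, 8]
rank  pair      lcp
   1  s[0:],s[7:]  1  'a'
   2  s[7:],s[3:]  0  ''
   3  s[3:],s[4:]  2  'bb'
   4  s[4:],s[5:]  1  'b'
   5  s[5:],s[6:]  0  ''
   6  s[6:],s[1:]  0  ''
   7  s[1:],s[2:]  0  ''
   8  s[2:],s[8:]  0  ''

[0, 1, 0, 2, 1, 0, 0, 0, 0]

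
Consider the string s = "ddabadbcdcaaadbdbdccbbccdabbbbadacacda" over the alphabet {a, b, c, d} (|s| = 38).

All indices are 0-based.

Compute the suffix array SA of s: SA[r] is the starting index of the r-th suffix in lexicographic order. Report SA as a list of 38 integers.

rank | idx | suffix
   0 |  37 | a
   1 |  10 | aaadbdbdccbbccdabbbbadacacda
   2 |  11 | aadbdbdccbbccdabbbbadacacda
   3 |   2 | abadbcdcaaadbdbdccbbccdabbbbadacacda
   4 |  25 | abbbbadacacda
   5 |  32 | acacda
   6 |  34 | acda
   7 |  30 | adacacda
   8 |   4 | adbcdcaaadbdbdccbbccdabbbbadacacda
   9 |  12 | adbdbdccbbccdabbbbadacacda
  10 |  29 | badacacda
  11 |   3 | badbcdcaaadbdbdccbbccdabbbbadacacda
  12 |  28 | bbadacacda
  13 |  27 | bbbadacacda
  14 |  26 | bbbbadacacda
  15 |  20 | bbccdabbbbadacacda
  16 |  21 | bccdabbbbadacacda
  17 |   6 | bcdcaaadbdbdccbbccdabbbbadacacda
  18 |  14 | bdbdccbbccdabbbbadacacda
  19 |  16 | bdccbbccdabbbbadacacda
  20 |   9 | caaadbdbdccbbccdabbbbadacacda
  21 |  33 | cacda
  22 |  19 | cbbccdabbbbadacacda
  23 |  18 | ccbbccdabbbbadacacda
  24 |  22 | ccdabbbbadacacda
  25 |  35 | cda
  26 |  23 | cdabbbbadacacda
  27 |   7 | cdcaaadbdbdccbbccdabbbbadacacda
  28 |  36 | da
  29 |   1 | dabadbcdcaaadbdbdccbbccdabbbbadacacda
  30 |  24 | dabbbbadacacda
  31 |  31 | dacacda
  32 |   5 | dbcdcaaadbdbdccbbccdabbbbadacacda
  33 |  13 | dbdbdccbbccdabbbbadacacda
  34 |  15 | dbdccbbccdabbbbadacacda
  35 |   8 | dcaaadbdbdccbbccdabbbbadacacda
  36 |  17 | dccbbccdabbbbadacacda
  37 |   0 | ddabadbcdcaaadbdbdccbbccdabbbbadacacda

[37, 10, 11, 2, 25, 32, 34, 30, 4, 12, 29, 3, 28, 27, 26, 20, 21, 6, 14, 16, 9, 33, 19, 18, 22, 35, 23, 7, 36, 1, 24, 31, 5, 13, 15, 8, 17, 0]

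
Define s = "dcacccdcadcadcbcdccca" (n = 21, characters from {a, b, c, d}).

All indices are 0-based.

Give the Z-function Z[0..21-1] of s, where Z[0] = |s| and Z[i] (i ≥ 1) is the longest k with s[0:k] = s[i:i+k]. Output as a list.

[21, 0, 0, 0, 0, 0, 3, 0, 0, 3, 0, 0, 2, 0, 0, 0, 2, 0, 0, 0, 0]

Z[0]=21
i=1: i≥r, start 0; Z[1]=0
i=2: i≥r, start 0; Z[2]=0
i=3: i≥r, start 0; Z[3]=0
i=4: i≥r, start 0; Z[4]=0
i=5: i≥r, start 0; Z[5]=0
i=6: i≥r, start 0; Z[6]=3 scan→box=[6,9)
i=7: min(r-i=2, Z[1]=0)=0; Z[7]=0
i=8: min(r-i=1, Z[2]=0)=0; Z[8]=0
i=9: i≥r, start 0; Z[9]=3 scan→box=[9,12)
i=10: min(r-i=2, Z[1]=0)=0; Z[10]=0
i=11: min(r-i=1, Z[2]=0)=0; Z[11]=0
i=12: i≥r, start 0; Z[12]=2 scan→box=[12,14)
i=13: min(r-i=1, Z[1]=0)=0; Z[13]=0
i=14: i≥r, start 0; Z[14]=0
i=15: i≥r, start 0; Z[15]=0
i=16: i≥r, start 0; Z[16]=2 scan→box=[16,18)
i=17: min(r-i=1, Z[1]=0)=0; Z[17]=0
i=18: i≥r, start 0; Z[18]=0
i=19: i≥r, start 0; Z[19]=0
i=20: i≥r, start 0; Z[20]=0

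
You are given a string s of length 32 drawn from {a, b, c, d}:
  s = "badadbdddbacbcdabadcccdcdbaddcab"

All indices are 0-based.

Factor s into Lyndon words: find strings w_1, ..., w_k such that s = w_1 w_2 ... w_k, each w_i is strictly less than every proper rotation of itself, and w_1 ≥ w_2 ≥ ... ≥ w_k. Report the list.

["b", "adadbdddb", "acbcd", "abadcccdcdbaddc", "ab"]

emit factor 1: 'b' (i=0, period=1)
emit factor 2: 'adadbdddb' (i=1, period=9)
emit factor 3: 'acbcd' (i=10, period=5)
emit factor 4: 'abadcccdcdbaddc' (i=15, period=15)
emit factor 5: 'ab' (i=30, period=2)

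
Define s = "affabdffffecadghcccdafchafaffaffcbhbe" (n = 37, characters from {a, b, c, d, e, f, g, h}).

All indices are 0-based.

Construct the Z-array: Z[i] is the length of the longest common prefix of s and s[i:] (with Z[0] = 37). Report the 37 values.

[37, 0, 0, 1, 0, 0, 0, 0, 0, 0, 0, 0, 1, 0, 0, 0, 0, 0, 0, 0, 2, 0, 0, 0, 2, 0, 4, 0, 0, 3, 0, 0, 0, 0, 0, 0, 0]

Z[0]=37
i=1: fresh scan; Z[1]=0
i=2: fresh scan; Z[2]=0
i=3: fresh scan; Z[3]=1 scan→box=[3,4)
i=4: fresh scan; Z[4]=0
i=5: fresh scan; Z[5]=0
i=6: fresh scan; Z[6]=0
i=7: fresh scan; Z[7]=0
i=8: fresh scan; Z[8]=0
i=9: fresh scan; Z[9]=0
i=10: fresh scan; Z[10]=0
i=11: fresh scan; Z[11]=0
i=12: fresh scan; Z[12]=1 scan→box=[12,13)
i=13: fresh scan; Z[13]=0
i=14: fresh scan; Z[14]=0
i=15: fresh scan; Z[15]=0
i=16: fresh scan; Z[16]=0
i=17: fresh scan; Z[17]=0
i=18: fresh scan; Z[18]=0
i=19: fresh scan; Z[19]=0
i=20: fresh scan; Z[20]=2 scan→box=[20,22)
i=21: min(r-i=1, Z[1]=0)=0; Z[21]=0
i=22: fresh scan; Z[22]=0
i=23: fresh scan; Z[23]=0
i=24: fresh scan; Z[24]=2 scan→box=[24,26)
i=25: min(r-i=1, Z[1]=0)=0; Z[25]=0
i=26: fresh scan; Z[26]=4 scan→box=[26,30)
i=27: min(r-i=3, Z[1]=0)=0; Z[27]=0
i=28: min(r-i=2, Z[2]=0)=0; Z[28]=0
i=29: min(r-i=1, Z[3]=1)=1; Z[29]=3 scan→box=[29,32)
i=30: min(r-i=2, Z[1]=0)=0; Z[30]=0
i=31: min(r-i=1, Z[2]=0)=0; Z[31]=0
i=32: fresh scan; Z[32]=0
i=33: fresh scan; Z[33]=0
i=34: fresh scan; Z[34]=0
i=35: fresh scan; Z[35]=0
i=36: fresh scan; Z[36]=0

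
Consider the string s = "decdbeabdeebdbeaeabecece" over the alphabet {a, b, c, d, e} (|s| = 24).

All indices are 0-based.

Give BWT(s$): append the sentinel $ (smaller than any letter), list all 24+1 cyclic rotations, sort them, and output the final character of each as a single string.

eeeeeaddaeeecb$bcbabedcbd

rank  rotation                   last
    0  $decdbeabdeebdbeaeabecece  e
    1  abdeebdbeaeabecece$decdbe  e
    2  abecece$decdbeabdeebdbeae  e
    3  aeabecece$decdbeabdeebdbe  e
    4  bdbeaeabecece$decdbeabdee  e
    5  bdeebdbeaeabecece$decdbea  a
    6  beabdeebdbeaeabecece$decd  d
    7  beaeabecece$decdbeabdeebd  d
    8  becece$decdbeabdeebdbeaea  a
    9  cdbeabdeebdbeaeabecece$de  e
   10  ce$decdbeabdeebdbeaeabece  e
   11  cece$decdbeabdeebdbeaeabe  e
   12  dbeabdeebdbeaeabecece$dec  c
   13  dbeaeabecece$decdbeabdeeb  b
   14  decdbeabdeebdbeaeabecece$  $
   15  deebdbeaeabecece$decdbeab  b
   16  e$decdbeabdeebdbeaeabecec  c
   17  eabdeebdbeaeabecece$decdb  b
   18  eabecece$decdbeabdeebdbea  a
   19  eaeabecece$decdbeabdeebdb  b
   20  ebdbeaeabecece$decdbeabde  e
   21  ecdbeabdeebdbeaeabecece$d  d
   22  ece$decdbeabdeebdbeaeabec  c
   23  ecece$decdbeabdeebdbeaeab  b
   24  eebdbeaeabecece$decdbeabd  d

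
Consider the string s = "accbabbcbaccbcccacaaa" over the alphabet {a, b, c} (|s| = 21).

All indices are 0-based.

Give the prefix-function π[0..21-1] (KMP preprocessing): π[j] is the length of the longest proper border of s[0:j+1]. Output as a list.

π[0] = 0
j=1 s[j]='c': π[1]=0 (border '')
j=2 s[j]='c': π[2]=0 (border '')
j=3 s[j]='b': π[3]=0 (border '')
j=4 s[j]='a': π[4]=1 (border 'a')
j=5 s[j]='b': k: 1→0; π[5]=0 (border '')
j=6 s[j]='b': π[6]=0 (border '')
j=7 s[j]='c': π[7]=0 (border '')
j=8 s[j]='b': π[8]=0 (border '')
j=9 s[j]='a': π[9]=1 (border 'a')
j=10 s[j]='c': π[10]=2 (border 'ac')
j=11 s[j]='c': π[11]=3 (border 'acc')
j=12 s[j]='b': π[12]=4 (border 'accb')
j=13 s[j]='c': k: 4→0; π[13]=0 (border '')
j=14 s[j]='c': π[14]=0 (border '')
j=15 s[j]='c': π[15]=0 (border '')
j=16 s[j]='a': π[16]=1 (border 'a')
j=17 s[j]='c': π[17]=2 (border 'ac')
j=18 s[j]='a': k: 2→0; π[18]=1 (border 'a')
j=19 s[j]='a': k: 1→0; π[19]=1 (border 'a')
j=20 s[j]='a': k: 1→0; π[20]=1 (border 'a')

[0, 0, 0, 0, 1, 0, 0, 0, 0, 1, 2, 3, 4, 0, 0, 0, 1, 2, 1, 1, 1]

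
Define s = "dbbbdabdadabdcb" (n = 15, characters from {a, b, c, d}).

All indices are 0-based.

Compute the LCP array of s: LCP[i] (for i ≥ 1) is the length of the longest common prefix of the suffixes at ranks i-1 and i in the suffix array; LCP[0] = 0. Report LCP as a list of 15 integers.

[0, 3, 1, 0, 1, 2, 1, 3, 2, 0, 0, 4, 2, 1, 1]

rank | idx | suffix
   0 |   5 | abdadabdcb
   1 |  10 | abdcb
   2 |   8 | adabdcb
   3 |  14 | b
   4 |   1 | bbbdabdadabdcb
   5 |   2 | bbdabdadabdcb
   6 |   3 | bdabdadabdcb
   7 |   6 | bdadabdcb
   8 |  11 | bdcb
   9 |  13 | cb
  10 |   4 | dabdadabdcb
  11 |   9 | dabdcb
  12 |   7 | dadabdcb
  13 |   0 | dbbbdabdadabdcb
  14 |  12 | dcb

SA = [5, 10, 8, 14, 1, 2, 3, 6, 11, 13, 4, 9, 7, 0, 12]
rank  pair      lcp
   1  s[5:],s[10:]  3  'abd'
   2  s[10:],s[8:]  1  'a'
   3  s[8:],s[14:]  0  ''
   4  s[14:],s[1:]  1  'b'
   5  s[1:],s[2:]  2  'bb'
   6  s[2:],s[3:]  1  'b'
   7  s[3:],s[6:]  3  'bda'
   8  s[6:],s[11:]  2  'bd'
   9  s[11:],s[13:]  0  ''
  10  s[13:],s[4:]  0  ''
  11  s[4:],s[9:]  4  'dabd'
  12  s[9:],s[7:]  2  'da'
  13  s[7:],s[0:]  1  'd'
  14  s[0:],s[12:]  1  'd'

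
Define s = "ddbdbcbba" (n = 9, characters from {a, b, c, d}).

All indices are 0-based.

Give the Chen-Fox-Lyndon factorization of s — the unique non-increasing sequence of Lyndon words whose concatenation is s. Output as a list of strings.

["d", "d", "bd", "bc", "b", "b", "a"]

emit factor 1: 'd' (i=0, period=1)
emit factor 2: 'd' (i=1, period=1)
emit factor 3: 'bd' (i=2, period=2)
emit factor 4: 'bc' (i=4, period=2)
emit factor 5: 'b' (i=6, period=1)
emit factor 6: 'b' (i=7, period=1)
emit factor 7: 'a' (i=8, period=1)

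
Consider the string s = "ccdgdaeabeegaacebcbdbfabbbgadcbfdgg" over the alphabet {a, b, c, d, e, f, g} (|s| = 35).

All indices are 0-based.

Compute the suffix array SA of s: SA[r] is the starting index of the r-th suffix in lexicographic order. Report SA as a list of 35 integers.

rank | idx | suffix
   0 |  12 | aacebcbdbfabbbgadcbfdgg
   1 |  22 | abbbgadcbfdgg
   2 |   7 | abeegaacebcbdbfabbbgadcbfdgg
   3 |  13 | acebcbdbfabbbgadcbfdgg
   4 |  27 | adcbfdgg
   5 |   5 | aeabeegaacebcbdbfabbbgadcbfdgg
   6 |  23 | bbbgadcbfdgg
   7 |  24 | bbgadcbfdgg
   8 |  16 | bcbdbfabbbgadcbfdgg
   9 |  18 | bdbfabbbgadcbfdgg
  10 |   8 | beegaacebcbdbfabbbgadcbfdgg
  11 |  20 | bfabbbgadcbfdgg
  12 |  30 | bfdgg
  13 |  25 | bgadcbfdgg
  14 |  17 | cbdbfabbbgadcbfdgg
  15 |  29 | cbfdgg
  16 |   0 | ccdgdaeabeegaacebcbdbfabbbgadcbfdgg
  17 |   1 | cdgdaeabeegaacebcbdbfabbbgadcbfdgg
  18 |  14 | cebcbdbfabbbgadcbfdgg
  19 |   4 | daeabeegaacebcbdbfabbbgadcbfdgg
  20 |  19 | dbfabbbgadcbfdgg
  21 |  28 | dcbfdgg
  22 |   2 | dgdaeabeegaacebcbdbfabbbgadcbfdgg
  23 |  32 | dgg
  24 |   6 | eabeegaacebcbdbfabbbgadcbfdgg
  25 |  15 | ebcbdbfabbbgadcbfdgg
  26 |   9 | eegaacebcbdbfabbbgadcbfdgg
  27 |  10 | egaacebcbdbfabbbgadcbfdgg
  28 |  21 | fabbbgadcbfdgg
  29 |  31 | fdgg
  30 |  34 | g
  31 |  11 | gaacebcbdbfabbbgadcbfdgg
  32 |  26 | gadcbfdgg
  33 |   3 | gdaeabeegaacebcbdbfabbbgadcbfdgg
  34 |  33 | gg

[12, 22, 7, 13, 27, 5, 23, 24, 16, 18, 8, 20, 30, 25, 17, 29, 0, 1, 14, 4, 19, 28, 2, 32, 6, 15, 9, 10, 21, 31, 34, 11, 26, 3, 33]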